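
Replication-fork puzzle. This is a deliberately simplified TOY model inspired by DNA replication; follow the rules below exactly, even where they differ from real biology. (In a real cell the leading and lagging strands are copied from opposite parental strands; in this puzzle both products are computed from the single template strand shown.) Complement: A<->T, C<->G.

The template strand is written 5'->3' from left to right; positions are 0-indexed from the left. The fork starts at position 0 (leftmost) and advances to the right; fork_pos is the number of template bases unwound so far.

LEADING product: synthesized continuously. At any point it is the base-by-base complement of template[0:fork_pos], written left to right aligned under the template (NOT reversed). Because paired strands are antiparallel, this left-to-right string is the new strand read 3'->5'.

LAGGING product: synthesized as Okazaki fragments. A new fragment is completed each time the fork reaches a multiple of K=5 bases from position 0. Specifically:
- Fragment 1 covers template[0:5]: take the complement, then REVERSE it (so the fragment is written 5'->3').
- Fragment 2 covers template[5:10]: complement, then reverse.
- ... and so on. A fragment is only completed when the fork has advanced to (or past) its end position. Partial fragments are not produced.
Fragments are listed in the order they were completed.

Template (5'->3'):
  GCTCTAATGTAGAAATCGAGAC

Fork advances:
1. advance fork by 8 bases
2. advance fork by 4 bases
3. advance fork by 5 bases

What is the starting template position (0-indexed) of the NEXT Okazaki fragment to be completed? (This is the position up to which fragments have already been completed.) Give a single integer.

Answer: 15

Derivation:
Step 1: advance 8 -> fork_pos = 0 + 8 = 8. Reached multiple(s) of 5: 5 -> fragment 1 completed (1 total).
Step 2: advance 4 -> fork_pos = 8 + 4 = 12. Reached multiple(s) of 5: 10 -> fragment 2 completed (2 total).
Step 3: advance 5 -> fork_pos = 12 + 5 = 17. Reached multiple(s) of 5: 15 -> fragment 3 completed (3 total).
3 fragment(s) completed, covering template[0:15] (3 x 5 = 15). The next fragment, fragment 4, covers template[15:20], so it starts at position 15.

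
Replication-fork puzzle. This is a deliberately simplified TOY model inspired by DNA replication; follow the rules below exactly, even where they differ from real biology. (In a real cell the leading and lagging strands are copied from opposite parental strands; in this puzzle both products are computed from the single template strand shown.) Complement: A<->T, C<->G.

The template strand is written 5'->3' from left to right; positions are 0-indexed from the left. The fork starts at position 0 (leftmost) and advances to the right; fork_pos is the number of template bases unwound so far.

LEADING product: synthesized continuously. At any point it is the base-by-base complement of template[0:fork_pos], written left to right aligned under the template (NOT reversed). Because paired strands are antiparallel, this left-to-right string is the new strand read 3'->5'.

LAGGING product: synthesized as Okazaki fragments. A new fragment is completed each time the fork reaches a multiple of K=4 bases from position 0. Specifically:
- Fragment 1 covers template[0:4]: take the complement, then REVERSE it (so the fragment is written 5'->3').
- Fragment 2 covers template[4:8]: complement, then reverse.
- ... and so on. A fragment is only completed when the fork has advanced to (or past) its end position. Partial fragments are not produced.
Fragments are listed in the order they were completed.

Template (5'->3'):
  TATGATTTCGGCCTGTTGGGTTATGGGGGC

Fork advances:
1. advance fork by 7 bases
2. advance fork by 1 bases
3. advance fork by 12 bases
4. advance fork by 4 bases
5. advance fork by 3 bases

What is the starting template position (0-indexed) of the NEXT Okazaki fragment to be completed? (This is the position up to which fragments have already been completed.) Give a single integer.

Step 1: advance 7 -> fork_pos = 0 + 7 = 7. Reached multiple(s) of 4: 4 -> fragment 1 completed (1 total).
Step 2: advance 1 -> fork_pos = 7 + 1 = 8. Reached multiple(s) of 4: 8 -> fragment 2 completed (2 total).
Step 3: advance 12 -> fork_pos = 8 + 12 = 20. Reached multiple(s) of 4: 12, 16, 20 -> fragments 3-5 completed (5 total).
Step 4: advance 4 -> fork_pos = 20 + 4 = 24. Reached multiple(s) of 4: 24 -> fragment 6 completed (6 total).
Step 5: advance 3 -> fork_pos = 24 + 3 = 27. Next multiple of 4 is 28 (not reached); still 6 fragment(s).
6 fragment(s) completed, covering template[0:24] (6 x 4 = 24). The next fragment, fragment 7, covers template[24:28], so it starts at position 24.

Answer: 24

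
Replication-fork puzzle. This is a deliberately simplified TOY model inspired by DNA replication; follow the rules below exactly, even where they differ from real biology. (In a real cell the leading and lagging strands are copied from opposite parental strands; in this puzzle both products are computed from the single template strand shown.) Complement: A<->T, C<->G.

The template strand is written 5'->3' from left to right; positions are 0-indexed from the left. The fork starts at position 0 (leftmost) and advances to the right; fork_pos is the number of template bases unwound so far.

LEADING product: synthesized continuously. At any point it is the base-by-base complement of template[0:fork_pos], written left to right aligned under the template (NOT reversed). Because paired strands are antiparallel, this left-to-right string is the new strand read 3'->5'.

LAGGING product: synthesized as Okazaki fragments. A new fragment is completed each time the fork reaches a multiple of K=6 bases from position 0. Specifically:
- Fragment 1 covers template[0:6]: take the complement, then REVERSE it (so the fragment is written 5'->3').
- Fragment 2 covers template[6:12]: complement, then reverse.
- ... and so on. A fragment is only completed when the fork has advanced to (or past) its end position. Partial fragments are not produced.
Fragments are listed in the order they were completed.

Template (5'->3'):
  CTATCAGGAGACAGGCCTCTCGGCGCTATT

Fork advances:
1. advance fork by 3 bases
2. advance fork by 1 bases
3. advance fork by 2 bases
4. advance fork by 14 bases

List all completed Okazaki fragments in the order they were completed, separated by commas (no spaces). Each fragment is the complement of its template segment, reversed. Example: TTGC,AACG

Answer: TGATAG,GTCTCC,AGGCCT

Derivation:
Step 1: advance 3 -> fork_pos = 0 + 3 = 3. Next multiple of 6 is 6 (not reached); still 0 fragment(s).
Step 2: advance 1 -> fork_pos = 3 + 1 = 4. Next multiple of 6 is 6 (not reached); still 0 fragment(s).
Step 3: advance 2 -> fork_pos = 4 + 2 = 6. Reached multiple(s) of 6: 6 -> fragment 1 completed (1 total).
Step 4: advance 14 -> fork_pos = 6 + 14 = 20. Reached multiple(s) of 6: 12, 18 -> fragments 2-3 completed (3 total).
Final fork_pos = 20, so 3 fragment(s) are complete. Build each: template segment -> complement -> reverse.
Fragment 1: template[0:6] = CTATCA -> complement GATAGT -> reversed TGATAG
Fragment 2: template[6:12] = GGAGAC -> complement CCTCTG -> reversed GTCTCC
Fragment 3: template[12:18] = AGGCCT -> complement TCCGGA -> reversed AGGCCT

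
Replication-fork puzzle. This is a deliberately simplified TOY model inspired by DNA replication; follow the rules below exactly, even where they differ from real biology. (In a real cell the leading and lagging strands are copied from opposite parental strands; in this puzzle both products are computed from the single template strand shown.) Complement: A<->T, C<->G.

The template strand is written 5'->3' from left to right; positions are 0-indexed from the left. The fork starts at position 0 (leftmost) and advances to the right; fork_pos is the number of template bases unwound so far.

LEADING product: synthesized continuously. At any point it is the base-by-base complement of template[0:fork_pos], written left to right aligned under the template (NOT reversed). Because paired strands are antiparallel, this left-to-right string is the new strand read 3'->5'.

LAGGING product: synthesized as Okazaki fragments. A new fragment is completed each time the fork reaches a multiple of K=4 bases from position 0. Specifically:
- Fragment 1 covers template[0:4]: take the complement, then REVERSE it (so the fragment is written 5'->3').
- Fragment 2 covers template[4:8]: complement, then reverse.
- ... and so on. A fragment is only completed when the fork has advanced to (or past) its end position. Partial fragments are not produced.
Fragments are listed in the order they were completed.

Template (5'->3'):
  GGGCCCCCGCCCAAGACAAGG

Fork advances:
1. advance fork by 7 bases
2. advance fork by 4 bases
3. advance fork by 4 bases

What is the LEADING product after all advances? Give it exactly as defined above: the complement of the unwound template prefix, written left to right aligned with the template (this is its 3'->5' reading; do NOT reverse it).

Step 1: advance 7 -> fork_pos = 0 + 7 = 7.
Step 2: advance 4 -> fork_pos = 7 + 4 = 11.
Step 3: advance 4 -> fork_pos = 11 + 4 = 15.
Unwound prefix: template[0:15] = GGGCCCCCGCCCAAG
Complement it base by base (A<->T, C<->G), keeping left-to-right order:
  [0:5] GGGCC -> CCCGG
  [5:10] CCCGC -> GGGCG
  [10:15] CCAAG -> GGTTC
Concatenate: CCCGGGGGCGGGTTC (length 15; written aligned with the template, i.e. 3'->5').

Answer: CCCGGGGGCGGGTTC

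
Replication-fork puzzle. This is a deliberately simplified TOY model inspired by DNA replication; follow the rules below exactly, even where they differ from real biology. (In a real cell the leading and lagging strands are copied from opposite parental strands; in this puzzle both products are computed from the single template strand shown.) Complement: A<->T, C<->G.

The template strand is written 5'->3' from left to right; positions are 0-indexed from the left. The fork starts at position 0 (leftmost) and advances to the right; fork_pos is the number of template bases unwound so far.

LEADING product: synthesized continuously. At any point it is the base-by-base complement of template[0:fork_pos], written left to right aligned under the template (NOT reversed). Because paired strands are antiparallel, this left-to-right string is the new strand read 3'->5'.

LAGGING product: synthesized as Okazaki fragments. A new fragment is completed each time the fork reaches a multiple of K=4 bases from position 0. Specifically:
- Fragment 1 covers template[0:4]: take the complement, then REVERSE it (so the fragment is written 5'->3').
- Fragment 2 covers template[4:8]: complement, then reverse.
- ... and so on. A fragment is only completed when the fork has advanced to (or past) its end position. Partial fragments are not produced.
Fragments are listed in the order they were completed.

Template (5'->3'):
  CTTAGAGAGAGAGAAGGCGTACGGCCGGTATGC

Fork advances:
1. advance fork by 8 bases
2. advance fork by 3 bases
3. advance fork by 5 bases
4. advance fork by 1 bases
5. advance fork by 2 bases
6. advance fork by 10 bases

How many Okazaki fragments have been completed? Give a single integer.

Step 1: advance 8 -> fork_pos = 0 + 8 = 8. Reached multiple(s) of 4: 4, 8 -> fragments 1-2 completed (2 total).
Step 2: advance 3 -> fork_pos = 8 + 3 = 11. Next multiple of 4 is 12 (not reached); still 2 fragment(s).
Step 3: advance 5 -> fork_pos = 11 + 5 = 16. Reached multiple(s) of 4: 12, 16 -> fragments 3-4 completed (4 total).
Step 4: advance 1 -> fork_pos = 16 + 1 = 17. Next multiple of 4 is 20 (not reached); still 4 fragment(s).
Step 5: advance 2 -> fork_pos = 17 + 2 = 19. Next multiple of 4 is 20 (not reached); still 4 fragment(s).
Step 6: advance 10 -> fork_pos = 19 + 10 = 29. Reached multiple(s) of 4: 20, 24, 28 -> fragments 5-7 completed (7 total).
Check: final fork_pos = 29; the multiples of 4 that are <= 29 are 4..28 -> 29 // 4 = 7 completed fragment(s).

Answer: 7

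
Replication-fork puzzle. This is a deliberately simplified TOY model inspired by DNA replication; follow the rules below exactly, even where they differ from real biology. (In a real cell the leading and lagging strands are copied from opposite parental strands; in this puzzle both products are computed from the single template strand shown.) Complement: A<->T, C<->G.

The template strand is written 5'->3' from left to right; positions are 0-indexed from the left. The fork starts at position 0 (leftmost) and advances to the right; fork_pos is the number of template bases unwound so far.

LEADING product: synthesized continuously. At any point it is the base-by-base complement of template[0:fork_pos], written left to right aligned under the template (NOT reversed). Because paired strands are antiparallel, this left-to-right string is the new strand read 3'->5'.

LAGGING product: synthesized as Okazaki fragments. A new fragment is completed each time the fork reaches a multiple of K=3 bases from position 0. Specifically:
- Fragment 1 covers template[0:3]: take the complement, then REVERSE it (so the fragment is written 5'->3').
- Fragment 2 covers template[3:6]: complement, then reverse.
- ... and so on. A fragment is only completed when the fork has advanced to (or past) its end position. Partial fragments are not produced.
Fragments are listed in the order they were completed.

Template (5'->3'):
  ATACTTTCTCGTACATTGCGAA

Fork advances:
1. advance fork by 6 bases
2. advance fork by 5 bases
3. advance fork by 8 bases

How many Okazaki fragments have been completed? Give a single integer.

Step 1: advance 6 -> fork_pos = 0 + 6 = 6. Reached multiple(s) of 3: 3, 6 -> fragments 1-2 completed (2 total).
Step 2: advance 5 -> fork_pos = 6 + 5 = 11. Reached multiple(s) of 3: 9 -> fragment 3 completed (3 total).
Step 3: advance 8 -> fork_pos = 11 + 8 = 19. Reached multiple(s) of 3: 12, 15, 18 -> fragments 4-6 completed (6 total).
Check: final fork_pos = 19; the multiples of 3 that are <= 19 are 3..18 -> 19 // 3 = 6 completed fragment(s).

Answer: 6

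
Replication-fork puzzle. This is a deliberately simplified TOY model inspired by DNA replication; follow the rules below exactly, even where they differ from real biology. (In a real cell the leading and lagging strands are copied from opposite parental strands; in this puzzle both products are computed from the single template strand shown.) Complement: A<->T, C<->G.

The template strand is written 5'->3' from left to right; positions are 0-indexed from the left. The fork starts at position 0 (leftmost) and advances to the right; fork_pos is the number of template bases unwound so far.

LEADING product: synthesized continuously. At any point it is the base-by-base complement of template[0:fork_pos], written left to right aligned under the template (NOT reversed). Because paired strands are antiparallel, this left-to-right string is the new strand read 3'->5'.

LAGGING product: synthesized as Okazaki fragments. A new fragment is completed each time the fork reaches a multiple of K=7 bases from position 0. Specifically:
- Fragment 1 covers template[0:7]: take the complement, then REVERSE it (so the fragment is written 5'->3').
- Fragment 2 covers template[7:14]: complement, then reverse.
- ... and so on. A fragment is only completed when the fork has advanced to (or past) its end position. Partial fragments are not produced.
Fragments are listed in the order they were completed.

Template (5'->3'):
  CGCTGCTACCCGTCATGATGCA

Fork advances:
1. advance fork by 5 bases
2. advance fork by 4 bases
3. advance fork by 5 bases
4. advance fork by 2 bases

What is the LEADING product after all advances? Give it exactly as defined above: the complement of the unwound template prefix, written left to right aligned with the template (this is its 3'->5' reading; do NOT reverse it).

Answer: GCGACGATGGGCAGTA

Derivation:
Step 1: advance 5 -> fork_pos = 0 + 5 = 5.
Step 2: advance 4 -> fork_pos = 5 + 4 = 9.
Step 3: advance 5 -> fork_pos = 9 + 5 = 14.
Step 4: advance 2 -> fork_pos = 14 + 2 = 16.
Unwound prefix: template[0:16] = CGCTGCTACCCGTCAT
Complement it base by base (A<->T, C<->G), keeping left-to-right order:
  [0:5] CGCTG -> GCGAC
  [5:10] CTACC -> GATGG
  [10:15] CGTCA -> GCAGT
  [15:16] T -> A
Concatenate: GCGACGATGGGCAGTA (length 16; written aligned with the template, i.e. 3'->5').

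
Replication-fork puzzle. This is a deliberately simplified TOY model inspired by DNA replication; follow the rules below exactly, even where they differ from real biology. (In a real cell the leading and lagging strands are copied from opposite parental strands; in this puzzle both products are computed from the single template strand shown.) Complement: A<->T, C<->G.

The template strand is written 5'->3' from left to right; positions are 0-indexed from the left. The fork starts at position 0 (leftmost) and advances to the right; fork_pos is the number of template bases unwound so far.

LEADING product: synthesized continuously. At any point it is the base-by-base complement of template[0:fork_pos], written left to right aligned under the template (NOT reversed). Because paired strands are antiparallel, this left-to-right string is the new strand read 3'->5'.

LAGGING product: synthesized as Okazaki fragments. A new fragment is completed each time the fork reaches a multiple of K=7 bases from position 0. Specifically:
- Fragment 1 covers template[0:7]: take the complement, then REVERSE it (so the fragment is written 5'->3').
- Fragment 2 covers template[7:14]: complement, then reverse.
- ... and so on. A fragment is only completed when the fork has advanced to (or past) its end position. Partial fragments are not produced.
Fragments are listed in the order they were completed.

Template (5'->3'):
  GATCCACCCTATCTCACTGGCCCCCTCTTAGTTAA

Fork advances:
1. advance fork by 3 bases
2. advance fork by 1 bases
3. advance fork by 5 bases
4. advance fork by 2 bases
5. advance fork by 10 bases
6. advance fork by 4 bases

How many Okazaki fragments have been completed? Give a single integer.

Answer: 3

Derivation:
Step 1: advance 3 -> fork_pos = 0 + 3 = 3. Next multiple of 7 is 7 (not reached); still 0 fragment(s).
Step 2: advance 1 -> fork_pos = 3 + 1 = 4. Next multiple of 7 is 7 (not reached); still 0 fragment(s).
Step 3: advance 5 -> fork_pos = 4 + 5 = 9. Reached multiple(s) of 7: 7 -> fragment 1 completed (1 total).
Step 4: advance 2 -> fork_pos = 9 + 2 = 11. Next multiple of 7 is 14 (not reached); still 1 fragment(s).
Step 5: advance 10 -> fork_pos = 11 + 10 = 21. Reached multiple(s) of 7: 14, 21 -> fragments 2-3 completed (3 total).
Step 6: advance 4 -> fork_pos = 21 + 4 = 25. Next multiple of 7 is 28 (not reached); still 3 fragment(s).
Check: final fork_pos = 25; the multiples of 7 that are <= 25 are 7..21 -> 25 // 7 = 3 completed fragment(s).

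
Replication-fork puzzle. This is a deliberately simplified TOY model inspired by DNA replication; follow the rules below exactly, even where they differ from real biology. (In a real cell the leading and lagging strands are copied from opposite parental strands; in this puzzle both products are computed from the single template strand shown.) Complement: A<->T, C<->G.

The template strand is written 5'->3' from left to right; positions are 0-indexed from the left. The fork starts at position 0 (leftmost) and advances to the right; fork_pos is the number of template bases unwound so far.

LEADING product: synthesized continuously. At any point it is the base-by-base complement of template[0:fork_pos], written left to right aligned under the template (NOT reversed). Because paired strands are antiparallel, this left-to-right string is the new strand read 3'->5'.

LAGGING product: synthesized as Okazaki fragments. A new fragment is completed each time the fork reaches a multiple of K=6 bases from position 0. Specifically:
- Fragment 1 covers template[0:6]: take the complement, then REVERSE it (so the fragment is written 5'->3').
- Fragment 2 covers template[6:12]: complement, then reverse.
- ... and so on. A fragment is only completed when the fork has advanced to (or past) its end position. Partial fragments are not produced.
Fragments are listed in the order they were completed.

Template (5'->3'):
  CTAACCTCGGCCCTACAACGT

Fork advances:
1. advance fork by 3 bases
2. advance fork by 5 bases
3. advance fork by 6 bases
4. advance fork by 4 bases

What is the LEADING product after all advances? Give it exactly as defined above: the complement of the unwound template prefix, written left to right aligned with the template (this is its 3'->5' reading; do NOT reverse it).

Step 1: advance 3 -> fork_pos = 0 + 3 = 3.
Step 2: advance 5 -> fork_pos = 3 + 5 = 8.
Step 3: advance 6 -> fork_pos = 8 + 6 = 14.
Step 4: advance 4 -> fork_pos = 14 + 4 = 18.
Unwound prefix: template[0:18] = CTAACCTCGGCCCTACAA
Complement it base by base (A<->T, C<->G), keeping left-to-right order:
  [0:5] CTAAC -> GATTG
  [5:10] CTCGG -> GAGCC
  [10:15] CCCTA -> GGGAT
  [15:18] CAA -> GTT
Concatenate: GATTGGAGCCGGGATGTT (length 18; written aligned with the template, i.e. 3'->5').

Answer: GATTGGAGCCGGGATGTT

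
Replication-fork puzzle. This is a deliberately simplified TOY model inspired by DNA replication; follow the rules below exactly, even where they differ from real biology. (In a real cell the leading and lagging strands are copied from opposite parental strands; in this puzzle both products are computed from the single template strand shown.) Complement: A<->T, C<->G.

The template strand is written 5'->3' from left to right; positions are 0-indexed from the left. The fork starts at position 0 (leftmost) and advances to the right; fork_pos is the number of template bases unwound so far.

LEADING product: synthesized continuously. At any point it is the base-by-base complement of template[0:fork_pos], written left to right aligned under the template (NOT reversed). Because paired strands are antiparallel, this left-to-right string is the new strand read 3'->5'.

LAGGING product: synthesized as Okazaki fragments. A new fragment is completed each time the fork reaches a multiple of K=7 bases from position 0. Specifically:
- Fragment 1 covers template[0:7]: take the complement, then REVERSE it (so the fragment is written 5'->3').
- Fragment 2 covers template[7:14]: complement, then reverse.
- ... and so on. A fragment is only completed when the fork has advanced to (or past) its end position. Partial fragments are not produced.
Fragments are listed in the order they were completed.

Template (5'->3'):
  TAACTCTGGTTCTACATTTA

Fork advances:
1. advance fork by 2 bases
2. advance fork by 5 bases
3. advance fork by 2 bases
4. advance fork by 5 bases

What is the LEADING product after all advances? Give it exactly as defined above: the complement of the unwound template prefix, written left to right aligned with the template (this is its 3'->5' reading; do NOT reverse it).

Step 1: advance 2 -> fork_pos = 0 + 2 = 2.
Step 2: advance 5 -> fork_pos = 2 + 5 = 7.
Step 3: advance 2 -> fork_pos = 7 + 2 = 9.
Step 4: advance 5 -> fork_pos = 9 + 5 = 14.
Unwound prefix: template[0:14] = TAACTCTGGTTCTA
Complement it base by base (A<->T, C<->G), keeping left-to-right order:
  [0:5] TAACT -> ATTGA
  [5:10] CTGGT -> GACCA
  [10:14] TCTA -> AGAT
Concatenate: ATTGAGACCAAGAT (length 14; written aligned with the template, i.e. 3'->5').

Answer: ATTGAGACCAAGAT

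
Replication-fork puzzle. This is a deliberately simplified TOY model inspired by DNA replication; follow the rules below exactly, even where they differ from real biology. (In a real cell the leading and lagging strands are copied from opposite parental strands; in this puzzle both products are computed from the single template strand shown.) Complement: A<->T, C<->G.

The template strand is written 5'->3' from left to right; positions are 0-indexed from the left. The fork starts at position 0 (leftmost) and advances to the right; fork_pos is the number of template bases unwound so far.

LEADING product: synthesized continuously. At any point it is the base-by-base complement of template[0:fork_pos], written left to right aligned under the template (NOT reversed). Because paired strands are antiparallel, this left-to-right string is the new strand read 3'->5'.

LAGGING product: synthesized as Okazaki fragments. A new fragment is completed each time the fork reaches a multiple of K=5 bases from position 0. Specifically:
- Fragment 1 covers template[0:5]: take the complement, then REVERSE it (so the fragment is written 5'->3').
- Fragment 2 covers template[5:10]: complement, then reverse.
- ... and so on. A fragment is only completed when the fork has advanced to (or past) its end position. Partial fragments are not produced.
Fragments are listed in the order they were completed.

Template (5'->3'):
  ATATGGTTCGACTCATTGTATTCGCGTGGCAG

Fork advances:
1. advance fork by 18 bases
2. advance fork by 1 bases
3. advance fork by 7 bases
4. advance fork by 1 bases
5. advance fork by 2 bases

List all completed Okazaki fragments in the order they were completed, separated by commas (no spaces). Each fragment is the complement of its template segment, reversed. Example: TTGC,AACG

Answer: CATAT,CGAAC,TGAGT,TACAA,GCGAA

Derivation:
Step 1: advance 18 -> fork_pos = 0 + 18 = 18. Reached multiple(s) of 5: 5, 10, 15 -> fragments 1-3 completed (3 total).
Step 2: advance 1 -> fork_pos = 18 + 1 = 19. Next multiple of 5 is 20 (not reached); still 3 fragment(s).
Step 3: advance 7 -> fork_pos = 19 + 7 = 26. Reached multiple(s) of 5: 20, 25 -> fragments 4-5 completed (5 total).
Step 4: advance 1 -> fork_pos = 26 + 1 = 27. Next multiple of 5 is 30 (not reached); still 5 fragment(s).
Step 5: advance 2 -> fork_pos = 27 + 2 = 29. Next multiple of 5 is 30 (not reached); still 5 fragment(s).
Final fork_pos = 29, so 5 fragment(s) are complete. Build each: template segment -> complement -> reverse.
Fragment 1: template[0:5] = ATATG -> complement TATAC -> reversed CATAT
Fragment 2: template[5:10] = GTTCG -> complement CAAGC -> reversed CGAAC
Fragment 3: template[10:15] = ACTCA -> complement TGAGT -> reversed TGAGT
Fragment 4: template[15:20] = TTGTA -> complement AACAT -> reversed TACAA
Fragment 5: template[20:25] = TTCGC -> complement AAGCG -> reversed GCGAA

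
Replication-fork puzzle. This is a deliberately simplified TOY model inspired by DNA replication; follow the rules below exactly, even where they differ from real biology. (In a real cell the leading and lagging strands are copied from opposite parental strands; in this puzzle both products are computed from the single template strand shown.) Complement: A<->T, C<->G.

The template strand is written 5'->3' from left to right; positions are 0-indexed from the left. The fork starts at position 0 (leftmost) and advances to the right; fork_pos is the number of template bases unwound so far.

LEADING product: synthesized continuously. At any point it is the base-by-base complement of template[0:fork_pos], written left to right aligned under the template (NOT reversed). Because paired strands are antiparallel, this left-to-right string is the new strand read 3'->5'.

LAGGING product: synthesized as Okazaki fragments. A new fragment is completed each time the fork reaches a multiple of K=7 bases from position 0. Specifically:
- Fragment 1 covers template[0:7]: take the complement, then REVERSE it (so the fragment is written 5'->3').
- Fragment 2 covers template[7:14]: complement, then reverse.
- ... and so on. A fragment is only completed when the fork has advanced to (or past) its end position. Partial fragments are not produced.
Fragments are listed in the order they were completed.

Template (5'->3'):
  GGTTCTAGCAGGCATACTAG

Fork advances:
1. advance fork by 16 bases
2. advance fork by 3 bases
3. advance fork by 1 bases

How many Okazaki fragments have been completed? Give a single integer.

Step 1: advance 16 -> fork_pos = 0 + 16 = 16. Reached multiple(s) of 7: 7, 14 -> fragments 1-2 completed (2 total).
Step 2: advance 3 -> fork_pos = 16 + 3 = 19. Next multiple of 7 is 21 (not reached); still 2 fragment(s).
Step 3: advance 1 -> fork_pos = 19 + 1 = 20. Next multiple of 7 is 21 (not reached); still 2 fragment(s).
Check: final fork_pos = 20; the multiples of 7 that are <= 20 are 7..14 -> 20 // 7 = 2 completed fragment(s).

Answer: 2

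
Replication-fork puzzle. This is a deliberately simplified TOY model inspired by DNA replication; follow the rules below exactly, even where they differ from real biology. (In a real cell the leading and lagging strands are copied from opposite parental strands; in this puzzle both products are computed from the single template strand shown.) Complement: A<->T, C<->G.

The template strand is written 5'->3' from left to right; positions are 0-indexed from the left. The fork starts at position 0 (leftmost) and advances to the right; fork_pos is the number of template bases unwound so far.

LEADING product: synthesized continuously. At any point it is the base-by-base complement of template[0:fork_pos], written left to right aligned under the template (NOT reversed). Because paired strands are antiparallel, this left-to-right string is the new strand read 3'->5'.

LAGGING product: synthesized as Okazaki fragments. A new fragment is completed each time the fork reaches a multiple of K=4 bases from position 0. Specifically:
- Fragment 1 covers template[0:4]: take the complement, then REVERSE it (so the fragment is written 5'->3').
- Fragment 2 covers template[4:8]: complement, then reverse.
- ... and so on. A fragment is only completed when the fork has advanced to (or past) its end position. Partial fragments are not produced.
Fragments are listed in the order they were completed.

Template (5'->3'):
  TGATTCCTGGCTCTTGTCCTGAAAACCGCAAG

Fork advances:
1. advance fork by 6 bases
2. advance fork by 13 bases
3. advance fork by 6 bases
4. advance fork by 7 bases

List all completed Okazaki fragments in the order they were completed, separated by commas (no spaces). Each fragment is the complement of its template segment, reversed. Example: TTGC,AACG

Answer: ATCA,AGGA,AGCC,CAAG,AGGA,TTTC,CGGT,CTTG

Derivation:
Step 1: advance 6 -> fork_pos = 0 + 6 = 6. Reached multiple(s) of 4: 4 -> fragment 1 completed (1 total).
Step 2: advance 13 -> fork_pos = 6 + 13 = 19. Reached multiple(s) of 4: 8, 12, 16 -> fragments 2-4 completed (4 total).
Step 3: advance 6 -> fork_pos = 19 + 6 = 25. Reached multiple(s) of 4: 20, 24 -> fragments 5-6 completed (6 total).
Step 4: advance 7 -> fork_pos = 25 + 7 = 32. Reached multiple(s) of 4: 28, 32 -> fragments 7-8 completed (8 total).
Final fork_pos = 32, so 8 fragment(s) are complete. Build each: template segment -> complement -> reverse.
Fragment 1: template[0:4] = TGAT -> complement ACTA -> reversed ATCA
Fragment 2: template[4:8] = TCCT -> complement AGGA -> reversed AGGA
Fragment 3: template[8:12] = GGCT -> complement CCGA -> reversed AGCC
Fragment 4: template[12:16] = CTTG -> complement GAAC -> reversed CAAG
Fragment 5: template[16:20] = TCCT -> complement AGGA -> reversed AGGA
Fragment 6: template[20:24] = GAAA -> complement CTTT -> reversed TTTC
Fragment 7: template[24:28] = ACCG -> complement TGGC -> reversed CGGT
Fragment 8: template[28:32] = CAAG -> complement GTTC -> reversed CTTG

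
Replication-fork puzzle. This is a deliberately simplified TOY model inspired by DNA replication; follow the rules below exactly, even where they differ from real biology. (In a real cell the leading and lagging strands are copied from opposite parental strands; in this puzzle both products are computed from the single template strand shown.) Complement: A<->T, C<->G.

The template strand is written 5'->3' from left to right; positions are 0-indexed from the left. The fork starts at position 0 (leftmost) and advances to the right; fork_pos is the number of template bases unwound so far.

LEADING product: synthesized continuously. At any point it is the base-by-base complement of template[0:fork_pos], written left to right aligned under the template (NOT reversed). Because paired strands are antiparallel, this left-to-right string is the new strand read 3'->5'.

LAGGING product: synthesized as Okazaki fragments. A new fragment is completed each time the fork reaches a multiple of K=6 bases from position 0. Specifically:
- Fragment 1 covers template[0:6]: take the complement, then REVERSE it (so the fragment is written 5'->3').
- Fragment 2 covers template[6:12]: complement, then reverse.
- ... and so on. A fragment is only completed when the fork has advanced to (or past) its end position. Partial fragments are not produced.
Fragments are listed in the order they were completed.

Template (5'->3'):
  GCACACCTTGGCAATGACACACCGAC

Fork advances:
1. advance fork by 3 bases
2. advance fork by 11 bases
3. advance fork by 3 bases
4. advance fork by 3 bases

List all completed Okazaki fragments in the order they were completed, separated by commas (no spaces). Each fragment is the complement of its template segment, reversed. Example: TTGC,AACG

Answer: GTGTGC,GCCAAG,GTCATT

Derivation:
Step 1: advance 3 -> fork_pos = 0 + 3 = 3. Next multiple of 6 is 6 (not reached); still 0 fragment(s).
Step 2: advance 11 -> fork_pos = 3 + 11 = 14. Reached multiple(s) of 6: 6, 12 -> fragments 1-2 completed (2 total).
Step 3: advance 3 -> fork_pos = 14 + 3 = 17. Next multiple of 6 is 18 (not reached); still 2 fragment(s).
Step 4: advance 3 -> fork_pos = 17 + 3 = 20. Reached multiple(s) of 6: 18 -> fragment 3 completed (3 total).
Final fork_pos = 20, so 3 fragment(s) are complete. Build each: template segment -> complement -> reverse.
Fragment 1: template[0:6] = GCACAC -> complement CGTGTG -> reversed GTGTGC
Fragment 2: template[6:12] = CTTGGC -> complement GAACCG -> reversed GCCAAG
Fragment 3: template[12:18] = AATGAC -> complement TTACTG -> reversed GTCATT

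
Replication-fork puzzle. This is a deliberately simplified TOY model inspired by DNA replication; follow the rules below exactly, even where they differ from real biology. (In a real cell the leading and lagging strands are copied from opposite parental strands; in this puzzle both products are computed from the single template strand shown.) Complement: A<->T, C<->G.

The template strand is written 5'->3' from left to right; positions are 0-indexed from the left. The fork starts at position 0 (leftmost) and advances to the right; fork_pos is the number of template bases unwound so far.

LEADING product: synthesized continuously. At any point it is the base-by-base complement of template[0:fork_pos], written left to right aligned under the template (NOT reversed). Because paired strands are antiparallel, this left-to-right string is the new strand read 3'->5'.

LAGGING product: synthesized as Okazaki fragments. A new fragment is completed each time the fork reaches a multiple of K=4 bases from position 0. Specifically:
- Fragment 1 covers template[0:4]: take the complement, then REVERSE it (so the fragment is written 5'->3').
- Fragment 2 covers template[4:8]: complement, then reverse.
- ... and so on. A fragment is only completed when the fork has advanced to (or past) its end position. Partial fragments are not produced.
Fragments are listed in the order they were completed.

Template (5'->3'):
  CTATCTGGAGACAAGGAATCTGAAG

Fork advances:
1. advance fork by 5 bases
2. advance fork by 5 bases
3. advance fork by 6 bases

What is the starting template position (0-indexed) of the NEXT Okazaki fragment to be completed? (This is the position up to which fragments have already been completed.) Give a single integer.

Step 1: advance 5 -> fork_pos = 0 + 5 = 5. Reached multiple(s) of 4: 4 -> fragment 1 completed (1 total).
Step 2: advance 5 -> fork_pos = 5 + 5 = 10. Reached multiple(s) of 4: 8 -> fragment 2 completed (2 total).
Step 3: advance 6 -> fork_pos = 10 + 6 = 16. Reached multiple(s) of 4: 12, 16 -> fragments 3-4 completed (4 total).
4 fragment(s) completed, covering template[0:16] (4 x 4 = 16). The next fragment, fragment 5, covers template[16:20], so it starts at position 16.

Answer: 16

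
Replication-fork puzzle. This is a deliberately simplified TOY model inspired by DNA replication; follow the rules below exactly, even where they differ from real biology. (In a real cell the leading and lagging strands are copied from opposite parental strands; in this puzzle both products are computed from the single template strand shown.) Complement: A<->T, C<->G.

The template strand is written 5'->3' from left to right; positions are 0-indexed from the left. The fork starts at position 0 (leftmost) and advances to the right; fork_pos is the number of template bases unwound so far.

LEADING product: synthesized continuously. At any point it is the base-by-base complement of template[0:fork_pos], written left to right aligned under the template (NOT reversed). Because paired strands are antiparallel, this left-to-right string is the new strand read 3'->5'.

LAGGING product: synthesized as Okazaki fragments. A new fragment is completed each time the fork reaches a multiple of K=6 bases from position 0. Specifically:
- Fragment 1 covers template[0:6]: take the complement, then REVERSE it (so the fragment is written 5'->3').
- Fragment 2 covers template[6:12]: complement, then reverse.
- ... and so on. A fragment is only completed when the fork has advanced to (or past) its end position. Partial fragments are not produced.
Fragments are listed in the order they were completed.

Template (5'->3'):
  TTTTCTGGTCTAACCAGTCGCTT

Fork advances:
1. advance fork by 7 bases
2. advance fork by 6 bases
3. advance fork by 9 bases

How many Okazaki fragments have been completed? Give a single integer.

Answer: 3

Derivation:
Step 1: advance 7 -> fork_pos = 0 + 7 = 7. Reached multiple(s) of 6: 6 -> fragment 1 completed (1 total).
Step 2: advance 6 -> fork_pos = 7 + 6 = 13. Reached multiple(s) of 6: 12 -> fragment 2 completed (2 total).
Step 3: advance 9 -> fork_pos = 13 + 9 = 22. Reached multiple(s) of 6: 18 -> fragment 3 completed (3 total).
Check: final fork_pos = 22; the multiples of 6 that are <= 22 are 6..18 -> 22 // 6 = 3 completed fragment(s).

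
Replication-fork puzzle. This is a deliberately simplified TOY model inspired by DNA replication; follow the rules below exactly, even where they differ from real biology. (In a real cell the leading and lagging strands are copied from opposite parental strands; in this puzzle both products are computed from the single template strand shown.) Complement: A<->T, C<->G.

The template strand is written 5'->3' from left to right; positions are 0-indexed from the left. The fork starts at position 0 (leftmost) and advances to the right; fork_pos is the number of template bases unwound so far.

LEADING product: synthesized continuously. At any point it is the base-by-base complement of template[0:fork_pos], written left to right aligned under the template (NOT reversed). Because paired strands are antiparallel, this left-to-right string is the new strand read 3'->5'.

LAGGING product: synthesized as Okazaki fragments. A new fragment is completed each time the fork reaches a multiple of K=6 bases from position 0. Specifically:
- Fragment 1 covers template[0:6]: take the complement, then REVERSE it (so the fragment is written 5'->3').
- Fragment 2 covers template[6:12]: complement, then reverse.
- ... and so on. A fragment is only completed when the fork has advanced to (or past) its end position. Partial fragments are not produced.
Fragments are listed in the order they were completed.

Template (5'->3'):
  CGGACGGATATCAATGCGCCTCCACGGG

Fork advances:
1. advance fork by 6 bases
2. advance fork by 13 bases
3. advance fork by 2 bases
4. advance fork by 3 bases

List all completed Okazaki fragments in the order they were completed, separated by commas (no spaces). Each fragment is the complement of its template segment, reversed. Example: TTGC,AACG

Answer: CGTCCG,GATATC,CGCATT,TGGAGG

Derivation:
Step 1: advance 6 -> fork_pos = 0 + 6 = 6. Reached multiple(s) of 6: 6 -> fragment 1 completed (1 total).
Step 2: advance 13 -> fork_pos = 6 + 13 = 19. Reached multiple(s) of 6: 12, 18 -> fragments 2-3 completed (3 total).
Step 3: advance 2 -> fork_pos = 19 + 2 = 21. Next multiple of 6 is 24 (not reached); still 3 fragment(s).
Step 4: advance 3 -> fork_pos = 21 + 3 = 24. Reached multiple(s) of 6: 24 -> fragment 4 completed (4 total).
Final fork_pos = 24, so 4 fragment(s) are complete. Build each: template segment -> complement -> reverse.
Fragment 1: template[0:6] = CGGACG -> complement GCCTGC -> reversed CGTCCG
Fragment 2: template[6:12] = GATATC -> complement CTATAG -> reversed GATATC
Fragment 3: template[12:18] = AATGCG -> complement TTACGC -> reversed CGCATT
Fragment 4: template[18:24] = CCTCCA -> complement GGAGGT -> reversed TGGAGG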